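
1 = 1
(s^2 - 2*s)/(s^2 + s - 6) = s/(s + 3)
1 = 1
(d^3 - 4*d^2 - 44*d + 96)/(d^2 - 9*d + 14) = (d^2 - 2*d - 48)/(d - 7)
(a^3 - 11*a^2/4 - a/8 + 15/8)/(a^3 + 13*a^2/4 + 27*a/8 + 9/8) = (2*a^2 - 7*a + 5)/(2*a^2 + 5*a + 3)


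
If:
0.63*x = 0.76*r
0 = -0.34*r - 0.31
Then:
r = -0.91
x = -1.10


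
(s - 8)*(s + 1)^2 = s^3 - 6*s^2 - 15*s - 8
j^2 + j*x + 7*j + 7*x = (j + 7)*(j + x)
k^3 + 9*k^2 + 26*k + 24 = (k + 2)*(k + 3)*(k + 4)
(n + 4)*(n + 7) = n^2 + 11*n + 28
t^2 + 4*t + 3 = (t + 1)*(t + 3)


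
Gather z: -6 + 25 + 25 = 44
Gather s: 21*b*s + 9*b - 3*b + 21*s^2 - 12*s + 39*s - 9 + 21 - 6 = 6*b + 21*s^2 + s*(21*b + 27) + 6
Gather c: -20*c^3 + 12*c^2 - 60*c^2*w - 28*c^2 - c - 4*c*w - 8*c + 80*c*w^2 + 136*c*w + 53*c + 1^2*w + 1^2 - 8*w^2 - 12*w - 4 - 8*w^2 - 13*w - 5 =-20*c^3 + c^2*(-60*w - 16) + c*(80*w^2 + 132*w + 44) - 16*w^2 - 24*w - 8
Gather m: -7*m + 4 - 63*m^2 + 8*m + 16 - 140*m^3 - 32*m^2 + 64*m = -140*m^3 - 95*m^2 + 65*m + 20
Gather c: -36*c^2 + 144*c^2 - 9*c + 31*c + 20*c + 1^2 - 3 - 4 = 108*c^2 + 42*c - 6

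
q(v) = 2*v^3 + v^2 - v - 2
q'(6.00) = 227.00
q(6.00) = 460.00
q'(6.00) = 227.00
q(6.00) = 460.00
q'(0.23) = -0.22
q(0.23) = -2.15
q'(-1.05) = 3.52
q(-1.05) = -2.16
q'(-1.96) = 18.13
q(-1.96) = -11.26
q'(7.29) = 332.44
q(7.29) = 818.70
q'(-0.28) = -1.09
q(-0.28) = -1.69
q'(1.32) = 12.09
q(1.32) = 3.02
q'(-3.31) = 58.12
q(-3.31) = -60.26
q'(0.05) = -0.88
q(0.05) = -2.05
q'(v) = 6*v^2 + 2*v - 1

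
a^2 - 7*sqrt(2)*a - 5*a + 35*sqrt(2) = (a - 5)*(a - 7*sqrt(2))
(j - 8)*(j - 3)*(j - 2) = j^3 - 13*j^2 + 46*j - 48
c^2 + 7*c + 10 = (c + 2)*(c + 5)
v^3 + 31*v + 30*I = (v - 6*I)*(v + I)*(v + 5*I)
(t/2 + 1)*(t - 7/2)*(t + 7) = t^3/2 + 11*t^2/4 - 35*t/4 - 49/2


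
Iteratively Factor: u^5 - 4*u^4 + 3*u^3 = (u - 1)*(u^4 - 3*u^3) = u*(u - 1)*(u^3 - 3*u^2) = u^2*(u - 1)*(u^2 - 3*u) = u^2*(u - 3)*(u - 1)*(u)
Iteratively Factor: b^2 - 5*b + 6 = (b - 3)*(b - 2)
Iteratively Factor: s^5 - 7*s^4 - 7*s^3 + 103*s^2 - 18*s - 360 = (s - 5)*(s^4 - 2*s^3 - 17*s^2 + 18*s + 72) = (s - 5)*(s - 4)*(s^3 + 2*s^2 - 9*s - 18) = (s - 5)*(s - 4)*(s + 3)*(s^2 - s - 6) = (s - 5)*(s - 4)*(s - 3)*(s + 3)*(s + 2)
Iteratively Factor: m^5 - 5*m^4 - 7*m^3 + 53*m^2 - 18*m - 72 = (m + 3)*(m^4 - 8*m^3 + 17*m^2 + 2*m - 24) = (m - 4)*(m + 3)*(m^3 - 4*m^2 + m + 6) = (m - 4)*(m + 1)*(m + 3)*(m^2 - 5*m + 6) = (m - 4)*(m - 2)*(m + 1)*(m + 3)*(m - 3)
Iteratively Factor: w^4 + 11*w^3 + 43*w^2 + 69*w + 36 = (w + 4)*(w^3 + 7*w^2 + 15*w + 9) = (w + 3)*(w + 4)*(w^2 + 4*w + 3) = (w + 3)^2*(w + 4)*(w + 1)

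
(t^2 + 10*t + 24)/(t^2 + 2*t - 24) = (t + 4)/(t - 4)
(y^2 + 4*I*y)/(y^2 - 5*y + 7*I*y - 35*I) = y*(y + 4*I)/(y^2 + y*(-5 + 7*I) - 35*I)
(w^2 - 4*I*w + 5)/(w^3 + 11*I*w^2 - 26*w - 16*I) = (w - 5*I)/(w^2 + 10*I*w - 16)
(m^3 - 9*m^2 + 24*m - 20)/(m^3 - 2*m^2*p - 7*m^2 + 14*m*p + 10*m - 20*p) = (2 - m)/(-m + 2*p)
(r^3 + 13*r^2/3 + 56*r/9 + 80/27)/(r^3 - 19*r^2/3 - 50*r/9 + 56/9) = (9*r^2 + 27*r + 20)/(3*(3*r^2 - 23*r + 14))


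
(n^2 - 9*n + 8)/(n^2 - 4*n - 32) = (n - 1)/(n + 4)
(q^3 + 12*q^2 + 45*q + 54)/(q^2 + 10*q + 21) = (q^2 + 9*q + 18)/(q + 7)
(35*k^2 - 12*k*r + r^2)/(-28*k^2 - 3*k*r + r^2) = (-5*k + r)/(4*k + r)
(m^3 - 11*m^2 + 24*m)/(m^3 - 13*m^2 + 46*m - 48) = m/(m - 2)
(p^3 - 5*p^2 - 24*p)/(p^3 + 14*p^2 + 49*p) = (p^2 - 5*p - 24)/(p^2 + 14*p + 49)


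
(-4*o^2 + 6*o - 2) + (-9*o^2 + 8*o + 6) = -13*o^2 + 14*o + 4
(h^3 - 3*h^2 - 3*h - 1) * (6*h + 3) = 6*h^4 - 15*h^3 - 27*h^2 - 15*h - 3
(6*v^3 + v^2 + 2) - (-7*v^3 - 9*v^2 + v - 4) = 13*v^3 + 10*v^2 - v + 6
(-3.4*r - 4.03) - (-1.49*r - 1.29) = -1.91*r - 2.74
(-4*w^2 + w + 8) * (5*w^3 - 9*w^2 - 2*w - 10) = -20*w^5 + 41*w^4 + 39*w^3 - 34*w^2 - 26*w - 80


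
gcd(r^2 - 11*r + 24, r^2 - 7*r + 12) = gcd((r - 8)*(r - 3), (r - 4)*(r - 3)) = r - 3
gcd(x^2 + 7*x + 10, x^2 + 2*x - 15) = x + 5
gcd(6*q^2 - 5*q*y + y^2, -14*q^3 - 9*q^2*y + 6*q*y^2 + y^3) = -2*q + y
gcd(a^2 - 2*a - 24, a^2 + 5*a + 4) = a + 4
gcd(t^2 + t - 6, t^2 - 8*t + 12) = t - 2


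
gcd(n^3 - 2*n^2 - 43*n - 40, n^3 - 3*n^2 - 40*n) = n^2 - 3*n - 40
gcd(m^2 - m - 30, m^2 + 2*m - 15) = m + 5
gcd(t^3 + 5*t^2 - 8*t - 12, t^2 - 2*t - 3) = t + 1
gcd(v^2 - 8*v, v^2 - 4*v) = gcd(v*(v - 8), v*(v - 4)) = v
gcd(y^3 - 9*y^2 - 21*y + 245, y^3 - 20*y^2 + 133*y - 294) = y^2 - 14*y + 49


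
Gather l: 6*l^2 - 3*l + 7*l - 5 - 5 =6*l^2 + 4*l - 10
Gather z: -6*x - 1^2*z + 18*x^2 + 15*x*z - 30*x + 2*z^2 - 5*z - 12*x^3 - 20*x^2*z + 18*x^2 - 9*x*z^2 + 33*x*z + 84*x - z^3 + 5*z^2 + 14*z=-12*x^3 + 36*x^2 + 48*x - z^3 + z^2*(7 - 9*x) + z*(-20*x^2 + 48*x + 8)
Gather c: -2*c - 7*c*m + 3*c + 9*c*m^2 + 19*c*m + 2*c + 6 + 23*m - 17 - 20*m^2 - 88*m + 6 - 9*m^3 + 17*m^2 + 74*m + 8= c*(9*m^2 + 12*m + 3) - 9*m^3 - 3*m^2 + 9*m + 3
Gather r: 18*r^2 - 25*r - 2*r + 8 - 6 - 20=18*r^2 - 27*r - 18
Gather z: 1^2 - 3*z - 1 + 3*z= 0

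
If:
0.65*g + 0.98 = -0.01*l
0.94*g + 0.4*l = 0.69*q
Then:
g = -0.0275339185953711*q - 1.56424581005587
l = 1.78970470869912*q + 3.67597765363128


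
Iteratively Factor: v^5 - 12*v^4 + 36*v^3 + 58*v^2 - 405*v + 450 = (v - 3)*(v^4 - 9*v^3 + 9*v^2 + 85*v - 150) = (v - 3)*(v + 3)*(v^3 - 12*v^2 + 45*v - 50) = (v - 3)*(v - 2)*(v + 3)*(v^2 - 10*v + 25) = (v - 5)*(v - 3)*(v - 2)*(v + 3)*(v - 5)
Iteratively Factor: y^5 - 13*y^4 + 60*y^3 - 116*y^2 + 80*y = (y - 4)*(y^4 - 9*y^3 + 24*y^2 - 20*y) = (y - 4)*(y - 2)*(y^3 - 7*y^2 + 10*y) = y*(y - 4)*(y - 2)*(y^2 - 7*y + 10) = y*(y - 4)*(y - 2)^2*(y - 5)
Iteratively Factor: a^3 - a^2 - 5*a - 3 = (a + 1)*(a^2 - 2*a - 3) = (a + 1)^2*(a - 3)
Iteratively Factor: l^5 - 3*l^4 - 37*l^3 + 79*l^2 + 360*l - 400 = (l - 1)*(l^4 - 2*l^3 - 39*l^2 + 40*l + 400) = (l - 5)*(l - 1)*(l^3 + 3*l^2 - 24*l - 80) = (l - 5)*(l - 1)*(l + 4)*(l^2 - l - 20) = (l - 5)*(l - 1)*(l + 4)^2*(l - 5)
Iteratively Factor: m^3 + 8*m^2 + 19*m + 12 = (m + 3)*(m^2 + 5*m + 4) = (m + 1)*(m + 3)*(m + 4)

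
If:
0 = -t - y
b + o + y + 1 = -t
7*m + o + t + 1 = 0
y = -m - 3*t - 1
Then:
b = 13*y - 7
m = 2*y - 1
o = 6 - 13*y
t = -y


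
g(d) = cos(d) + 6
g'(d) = -sin(d)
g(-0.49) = 6.88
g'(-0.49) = 0.47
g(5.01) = 6.29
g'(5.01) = 0.96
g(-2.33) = 5.31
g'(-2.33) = 0.73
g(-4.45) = 5.74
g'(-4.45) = -0.97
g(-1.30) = 6.27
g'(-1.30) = 0.96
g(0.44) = 6.90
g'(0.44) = -0.43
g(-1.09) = 6.46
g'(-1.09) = 0.89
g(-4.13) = 5.45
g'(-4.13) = -0.84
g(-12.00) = 6.84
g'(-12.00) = -0.54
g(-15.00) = 5.24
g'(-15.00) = 0.65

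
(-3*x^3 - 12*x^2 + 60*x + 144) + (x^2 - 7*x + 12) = -3*x^3 - 11*x^2 + 53*x + 156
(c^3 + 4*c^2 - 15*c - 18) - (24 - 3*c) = c^3 + 4*c^2 - 12*c - 42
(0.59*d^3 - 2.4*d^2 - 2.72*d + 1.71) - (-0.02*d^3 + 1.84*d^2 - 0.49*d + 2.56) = 0.61*d^3 - 4.24*d^2 - 2.23*d - 0.85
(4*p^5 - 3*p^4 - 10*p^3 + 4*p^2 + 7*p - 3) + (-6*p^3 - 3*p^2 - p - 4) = 4*p^5 - 3*p^4 - 16*p^3 + p^2 + 6*p - 7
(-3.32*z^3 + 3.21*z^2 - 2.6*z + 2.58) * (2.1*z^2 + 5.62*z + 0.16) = -6.972*z^5 - 11.9174*z^4 + 12.049*z^3 - 8.6804*z^2 + 14.0836*z + 0.4128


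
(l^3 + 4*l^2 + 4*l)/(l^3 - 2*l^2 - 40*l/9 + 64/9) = 9*l*(l + 2)/(9*l^2 - 36*l + 32)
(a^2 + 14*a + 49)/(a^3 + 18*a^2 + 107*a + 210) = (a + 7)/(a^2 + 11*a + 30)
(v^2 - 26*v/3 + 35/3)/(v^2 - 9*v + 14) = (v - 5/3)/(v - 2)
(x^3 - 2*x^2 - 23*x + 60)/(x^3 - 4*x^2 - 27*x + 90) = (x - 4)/(x - 6)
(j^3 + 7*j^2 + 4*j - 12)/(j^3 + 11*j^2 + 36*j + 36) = (j - 1)/(j + 3)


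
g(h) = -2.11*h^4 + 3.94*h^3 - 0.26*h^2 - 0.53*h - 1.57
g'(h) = -8.44*h^3 + 11.82*h^2 - 0.52*h - 0.53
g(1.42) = -0.14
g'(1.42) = -1.60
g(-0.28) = -1.54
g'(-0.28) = 0.73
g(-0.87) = -5.11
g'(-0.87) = 14.43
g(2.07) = -7.57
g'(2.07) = -25.82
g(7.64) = -5452.57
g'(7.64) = -3078.34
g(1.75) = -1.97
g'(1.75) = -10.47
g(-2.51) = -147.93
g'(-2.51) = 208.71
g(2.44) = -21.97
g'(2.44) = -54.03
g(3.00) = -70.03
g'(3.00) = -123.59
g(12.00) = -36990.01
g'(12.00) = -12889.01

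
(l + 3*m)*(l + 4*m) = l^2 + 7*l*m + 12*m^2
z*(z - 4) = z^2 - 4*z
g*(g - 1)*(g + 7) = g^3 + 6*g^2 - 7*g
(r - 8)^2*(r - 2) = r^3 - 18*r^2 + 96*r - 128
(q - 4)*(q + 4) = q^2 - 16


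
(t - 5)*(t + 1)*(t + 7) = t^3 + 3*t^2 - 33*t - 35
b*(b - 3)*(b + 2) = b^3 - b^2 - 6*b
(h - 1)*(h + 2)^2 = h^3 + 3*h^2 - 4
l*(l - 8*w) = l^2 - 8*l*w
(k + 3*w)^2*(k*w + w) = k^3*w + 6*k^2*w^2 + k^2*w + 9*k*w^3 + 6*k*w^2 + 9*w^3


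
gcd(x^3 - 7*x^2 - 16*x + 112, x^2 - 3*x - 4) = x - 4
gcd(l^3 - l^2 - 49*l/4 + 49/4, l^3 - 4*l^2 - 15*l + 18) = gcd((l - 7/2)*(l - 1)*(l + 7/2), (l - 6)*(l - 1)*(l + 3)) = l - 1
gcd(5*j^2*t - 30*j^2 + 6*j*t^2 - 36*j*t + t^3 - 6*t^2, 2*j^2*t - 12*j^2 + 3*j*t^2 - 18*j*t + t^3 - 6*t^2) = j*t - 6*j + t^2 - 6*t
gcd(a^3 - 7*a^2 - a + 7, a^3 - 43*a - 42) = a^2 - 6*a - 7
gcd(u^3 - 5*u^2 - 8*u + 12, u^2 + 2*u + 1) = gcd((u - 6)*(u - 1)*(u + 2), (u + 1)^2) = 1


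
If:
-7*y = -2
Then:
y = 2/7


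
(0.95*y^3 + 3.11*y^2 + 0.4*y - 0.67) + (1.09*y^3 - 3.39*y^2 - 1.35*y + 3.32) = 2.04*y^3 - 0.28*y^2 - 0.95*y + 2.65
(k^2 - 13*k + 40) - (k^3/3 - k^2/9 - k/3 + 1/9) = -k^3/3 + 10*k^2/9 - 38*k/3 + 359/9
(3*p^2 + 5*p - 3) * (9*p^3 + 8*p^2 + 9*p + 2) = 27*p^5 + 69*p^4 + 40*p^3 + 27*p^2 - 17*p - 6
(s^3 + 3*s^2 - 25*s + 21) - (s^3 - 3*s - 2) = 3*s^2 - 22*s + 23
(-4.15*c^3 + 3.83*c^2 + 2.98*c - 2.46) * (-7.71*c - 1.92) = 31.9965*c^4 - 21.5613*c^3 - 30.3294*c^2 + 13.245*c + 4.7232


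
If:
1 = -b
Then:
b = -1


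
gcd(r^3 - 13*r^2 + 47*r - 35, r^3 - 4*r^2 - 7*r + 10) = r^2 - 6*r + 5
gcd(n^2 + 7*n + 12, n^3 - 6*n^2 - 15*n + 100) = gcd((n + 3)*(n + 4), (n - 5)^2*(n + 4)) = n + 4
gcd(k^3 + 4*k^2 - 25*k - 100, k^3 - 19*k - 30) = k - 5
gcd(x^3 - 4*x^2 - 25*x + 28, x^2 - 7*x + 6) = x - 1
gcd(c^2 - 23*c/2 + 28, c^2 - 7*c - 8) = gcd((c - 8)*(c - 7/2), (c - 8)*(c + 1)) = c - 8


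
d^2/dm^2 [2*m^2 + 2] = 4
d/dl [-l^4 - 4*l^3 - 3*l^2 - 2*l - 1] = -4*l^3 - 12*l^2 - 6*l - 2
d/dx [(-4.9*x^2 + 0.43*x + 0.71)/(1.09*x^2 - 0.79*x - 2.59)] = (3.4023*x^2 + 23.8342*x - 0.5528)/(1.1881*x^4 - 1.7222*x^3 - 5.0221*x^2 + 4.0922*x + 6.7081)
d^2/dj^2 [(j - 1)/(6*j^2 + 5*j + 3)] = 2*((1 - 18*j)*(6*j^2 + 5*j + 3) + (j - 1)*(12*j + 5)^2)/(6*j^2 + 5*j + 3)^3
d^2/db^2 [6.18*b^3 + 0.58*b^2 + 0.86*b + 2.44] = 37.08*b + 1.16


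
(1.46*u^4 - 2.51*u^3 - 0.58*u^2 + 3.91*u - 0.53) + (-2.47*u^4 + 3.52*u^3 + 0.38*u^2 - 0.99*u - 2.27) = -1.01*u^4 + 1.01*u^3 - 0.2*u^2 + 2.92*u - 2.8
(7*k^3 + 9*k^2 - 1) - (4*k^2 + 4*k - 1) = 7*k^3 + 5*k^2 - 4*k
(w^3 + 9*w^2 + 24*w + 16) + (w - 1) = w^3 + 9*w^2 + 25*w + 15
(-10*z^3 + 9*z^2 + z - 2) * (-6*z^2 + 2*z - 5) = 60*z^5 - 74*z^4 + 62*z^3 - 31*z^2 - 9*z + 10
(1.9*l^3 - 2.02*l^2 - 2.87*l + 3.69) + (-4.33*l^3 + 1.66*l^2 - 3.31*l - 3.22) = -2.43*l^3 - 0.36*l^2 - 6.18*l + 0.47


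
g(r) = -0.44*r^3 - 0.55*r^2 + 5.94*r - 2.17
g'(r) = -1.32*r^2 - 1.1*r + 5.94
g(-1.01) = -8.28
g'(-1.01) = 5.70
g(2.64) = 1.58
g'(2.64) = -6.16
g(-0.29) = -3.93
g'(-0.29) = 6.15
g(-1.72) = -11.78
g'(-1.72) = 3.93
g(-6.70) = 65.68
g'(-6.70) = -45.94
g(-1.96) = -12.61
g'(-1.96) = 3.03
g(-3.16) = -12.55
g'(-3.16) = -3.76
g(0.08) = -1.70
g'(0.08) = 5.84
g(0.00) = -2.17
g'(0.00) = 5.94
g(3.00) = -1.18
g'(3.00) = -9.24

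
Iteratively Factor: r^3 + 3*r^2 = (r + 3)*(r^2) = r*(r + 3)*(r)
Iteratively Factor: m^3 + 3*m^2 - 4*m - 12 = (m + 2)*(m^2 + m - 6) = (m + 2)*(m + 3)*(m - 2)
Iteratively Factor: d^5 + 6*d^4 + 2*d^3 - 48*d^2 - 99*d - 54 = (d + 3)*(d^4 + 3*d^3 - 7*d^2 - 27*d - 18) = (d + 2)*(d + 3)*(d^3 + d^2 - 9*d - 9) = (d + 2)*(d + 3)^2*(d^2 - 2*d - 3) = (d + 1)*(d + 2)*(d + 3)^2*(d - 3)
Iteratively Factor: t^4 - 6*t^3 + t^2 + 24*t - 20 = (t - 5)*(t^3 - t^2 - 4*t + 4) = (t - 5)*(t - 2)*(t^2 + t - 2) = (t - 5)*(t - 2)*(t - 1)*(t + 2)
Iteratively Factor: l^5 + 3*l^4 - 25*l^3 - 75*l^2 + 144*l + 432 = (l + 3)*(l^4 - 25*l^2 + 144) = (l - 3)*(l + 3)*(l^3 + 3*l^2 - 16*l - 48) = (l - 3)*(l + 3)^2*(l^2 - 16) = (l - 3)*(l + 3)^2*(l + 4)*(l - 4)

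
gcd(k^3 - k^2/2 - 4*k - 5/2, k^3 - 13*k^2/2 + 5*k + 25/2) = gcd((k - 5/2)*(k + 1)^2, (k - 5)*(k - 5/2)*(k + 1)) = k^2 - 3*k/2 - 5/2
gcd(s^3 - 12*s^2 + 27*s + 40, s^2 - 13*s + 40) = s^2 - 13*s + 40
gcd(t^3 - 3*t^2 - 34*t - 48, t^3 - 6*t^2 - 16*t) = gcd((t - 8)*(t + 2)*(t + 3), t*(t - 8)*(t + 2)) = t^2 - 6*t - 16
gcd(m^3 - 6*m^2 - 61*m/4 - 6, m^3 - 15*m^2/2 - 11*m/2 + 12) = m^2 - 13*m/2 - 12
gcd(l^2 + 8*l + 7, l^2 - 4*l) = 1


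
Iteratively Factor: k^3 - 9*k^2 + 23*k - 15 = (k - 1)*(k^2 - 8*k + 15) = (k - 3)*(k - 1)*(k - 5)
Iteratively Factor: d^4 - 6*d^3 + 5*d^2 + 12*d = (d)*(d^3 - 6*d^2 + 5*d + 12) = d*(d - 3)*(d^2 - 3*d - 4) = d*(d - 3)*(d + 1)*(d - 4)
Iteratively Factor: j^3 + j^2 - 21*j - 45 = (j - 5)*(j^2 + 6*j + 9) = (j - 5)*(j + 3)*(j + 3)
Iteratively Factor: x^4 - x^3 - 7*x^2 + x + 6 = (x - 3)*(x^3 + 2*x^2 - x - 2) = (x - 3)*(x - 1)*(x^2 + 3*x + 2) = (x - 3)*(x - 1)*(x + 1)*(x + 2)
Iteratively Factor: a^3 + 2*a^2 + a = (a + 1)*(a^2 + a) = a*(a + 1)*(a + 1)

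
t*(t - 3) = t^2 - 3*t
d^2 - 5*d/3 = d*(d - 5/3)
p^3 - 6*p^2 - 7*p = p*(p - 7)*(p + 1)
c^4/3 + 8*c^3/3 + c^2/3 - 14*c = c*(c/3 + 1)*(c - 2)*(c + 7)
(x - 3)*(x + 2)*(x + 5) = x^3 + 4*x^2 - 11*x - 30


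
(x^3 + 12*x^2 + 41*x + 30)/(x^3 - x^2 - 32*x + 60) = (x^2 + 6*x + 5)/(x^2 - 7*x + 10)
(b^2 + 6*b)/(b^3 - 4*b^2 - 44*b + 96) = b/(b^2 - 10*b + 16)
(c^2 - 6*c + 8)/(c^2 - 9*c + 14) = (c - 4)/(c - 7)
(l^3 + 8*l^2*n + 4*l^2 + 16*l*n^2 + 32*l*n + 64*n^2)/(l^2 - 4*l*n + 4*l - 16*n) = (l^2 + 8*l*n + 16*n^2)/(l - 4*n)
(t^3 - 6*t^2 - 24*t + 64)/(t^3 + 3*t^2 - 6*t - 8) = (t - 8)/(t + 1)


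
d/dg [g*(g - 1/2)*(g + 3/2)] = 3*g^2 + 2*g - 3/4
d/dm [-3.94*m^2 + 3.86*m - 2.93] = 3.86 - 7.88*m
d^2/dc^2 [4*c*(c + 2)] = 8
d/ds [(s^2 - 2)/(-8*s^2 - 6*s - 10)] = (-3*s^2 - 26*s - 6)/(2*(16*s^4 + 24*s^3 + 49*s^2 + 30*s + 25))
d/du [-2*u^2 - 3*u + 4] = -4*u - 3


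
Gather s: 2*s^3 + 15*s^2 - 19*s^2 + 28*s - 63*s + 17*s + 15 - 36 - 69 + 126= 2*s^3 - 4*s^2 - 18*s + 36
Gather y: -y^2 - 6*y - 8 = -y^2 - 6*y - 8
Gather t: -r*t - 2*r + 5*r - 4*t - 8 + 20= 3*r + t*(-r - 4) + 12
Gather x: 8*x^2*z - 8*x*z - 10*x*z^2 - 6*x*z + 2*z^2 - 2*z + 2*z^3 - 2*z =8*x^2*z + x*(-10*z^2 - 14*z) + 2*z^3 + 2*z^2 - 4*z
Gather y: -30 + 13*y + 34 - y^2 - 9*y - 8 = -y^2 + 4*y - 4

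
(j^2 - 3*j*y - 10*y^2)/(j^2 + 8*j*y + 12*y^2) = (j - 5*y)/(j + 6*y)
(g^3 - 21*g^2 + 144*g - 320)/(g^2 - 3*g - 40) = (g^2 - 13*g + 40)/(g + 5)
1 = 1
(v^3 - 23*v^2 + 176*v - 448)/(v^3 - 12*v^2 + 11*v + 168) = (v - 8)/(v + 3)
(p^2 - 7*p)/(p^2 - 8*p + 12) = p*(p - 7)/(p^2 - 8*p + 12)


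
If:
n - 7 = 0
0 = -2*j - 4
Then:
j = -2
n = 7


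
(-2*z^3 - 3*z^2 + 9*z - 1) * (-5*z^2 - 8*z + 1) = 10*z^5 + 31*z^4 - 23*z^3 - 70*z^2 + 17*z - 1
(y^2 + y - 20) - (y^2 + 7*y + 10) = -6*y - 30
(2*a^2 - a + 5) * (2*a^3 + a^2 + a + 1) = 4*a^5 + 11*a^3 + 6*a^2 + 4*a + 5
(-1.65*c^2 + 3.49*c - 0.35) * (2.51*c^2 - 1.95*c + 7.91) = -4.1415*c^4 + 11.9774*c^3 - 20.7355*c^2 + 28.2884*c - 2.7685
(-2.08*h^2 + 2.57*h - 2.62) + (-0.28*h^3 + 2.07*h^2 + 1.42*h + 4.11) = -0.28*h^3 - 0.0100000000000002*h^2 + 3.99*h + 1.49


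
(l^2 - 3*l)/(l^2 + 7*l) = (l - 3)/(l + 7)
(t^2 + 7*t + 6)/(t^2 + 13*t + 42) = (t + 1)/(t + 7)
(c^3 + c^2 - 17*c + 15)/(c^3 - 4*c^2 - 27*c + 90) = (c - 1)/(c - 6)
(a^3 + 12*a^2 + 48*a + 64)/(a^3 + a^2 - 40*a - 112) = (a + 4)/(a - 7)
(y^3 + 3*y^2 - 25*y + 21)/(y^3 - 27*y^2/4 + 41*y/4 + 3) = 4*(y^2 + 6*y - 7)/(4*y^2 - 15*y - 4)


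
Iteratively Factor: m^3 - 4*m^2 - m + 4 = (m + 1)*(m^2 - 5*m + 4) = (m - 1)*(m + 1)*(m - 4)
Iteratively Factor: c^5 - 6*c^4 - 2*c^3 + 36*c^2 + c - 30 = (c + 1)*(c^4 - 7*c^3 + 5*c^2 + 31*c - 30) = (c - 1)*(c + 1)*(c^3 - 6*c^2 - c + 30) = (c - 1)*(c + 1)*(c + 2)*(c^2 - 8*c + 15) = (c - 3)*(c - 1)*(c + 1)*(c + 2)*(c - 5)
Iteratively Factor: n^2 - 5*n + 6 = (n - 3)*(n - 2)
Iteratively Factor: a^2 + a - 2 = (a + 2)*(a - 1)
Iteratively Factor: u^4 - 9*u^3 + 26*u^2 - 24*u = (u - 3)*(u^3 - 6*u^2 + 8*u) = (u - 4)*(u - 3)*(u^2 - 2*u) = (u - 4)*(u - 3)*(u - 2)*(u)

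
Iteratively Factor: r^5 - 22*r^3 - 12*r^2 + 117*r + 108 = (r + 3)*(r^4 - 3*r^3 - 13*r^2 + 27*r + 36) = (r + 3)^2*(r^3 - 6*r^2 + 5*r + 12) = (r - 4)*(r + 3)^2*(r^2 - 2*r - 3) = (r - 4)*(r + 1)*(r + 3)^2*(r - 3)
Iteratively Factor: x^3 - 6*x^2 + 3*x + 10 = (x - 5)*(x^2 - x - 2) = (x - 5)*(x - 2)*(x + 1)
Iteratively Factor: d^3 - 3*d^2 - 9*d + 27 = (d - 3)*(d^2 - 9) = (d - 3)*(d + 3)*(d - 3)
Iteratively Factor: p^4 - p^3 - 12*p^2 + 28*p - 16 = (p - 1)*(p^3 - 12*p + 16) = (p - 2)*(p - 1)*(p^2 + 2*p - 8) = (p - 2)*(p - 1)*(p + 4)*(p - 2)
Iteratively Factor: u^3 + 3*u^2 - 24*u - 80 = (u - 5)*(u^2 + 8*u + 16) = (u - 5)*(u + 4)*(u + 4)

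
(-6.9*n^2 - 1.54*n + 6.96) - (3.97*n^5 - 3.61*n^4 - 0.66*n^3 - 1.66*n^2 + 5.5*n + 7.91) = -3.97*n^5 + 3.61*n^4 + 0.66*n^3 - 5.24*n^2 - 7.04*n - 0.95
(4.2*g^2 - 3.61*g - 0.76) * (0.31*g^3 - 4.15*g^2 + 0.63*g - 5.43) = 1.302*g^5 - 18.5491*g^4 + 17.3919*g^3 - 21.9263*g^2 + 19.1235*g + 4.1268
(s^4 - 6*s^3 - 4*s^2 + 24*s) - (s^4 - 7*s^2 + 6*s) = -6*s^3 + 3*s^2 + 18*s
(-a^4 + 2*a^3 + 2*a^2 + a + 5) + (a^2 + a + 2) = -a^4 + 2*a^3 + 3*a^2 + 2*a + 7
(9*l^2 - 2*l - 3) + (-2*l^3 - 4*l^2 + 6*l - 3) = -2*l^3 + 5*l^2 + 4*l - 6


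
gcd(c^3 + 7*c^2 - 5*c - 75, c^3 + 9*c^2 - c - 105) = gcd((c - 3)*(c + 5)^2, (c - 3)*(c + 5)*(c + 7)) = c^2 + 2*c - 15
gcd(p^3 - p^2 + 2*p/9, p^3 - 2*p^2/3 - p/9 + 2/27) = p^2 - p + 2/9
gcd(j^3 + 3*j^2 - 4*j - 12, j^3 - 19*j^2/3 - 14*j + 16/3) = j + 2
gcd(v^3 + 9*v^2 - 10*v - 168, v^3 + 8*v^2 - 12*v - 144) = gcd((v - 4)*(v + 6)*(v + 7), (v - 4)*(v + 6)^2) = v^2 + 2*v - 24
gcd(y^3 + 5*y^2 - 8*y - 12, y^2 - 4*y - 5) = y + 1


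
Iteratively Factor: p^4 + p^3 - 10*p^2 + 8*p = (p)*(p^3 + p^2 - 10*p + 8) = p*(p + 4)*(p^2 - 3*p + 2) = p*(p - 2)*(p + 4)*(p - 1)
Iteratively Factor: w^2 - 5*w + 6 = (w - 2)*(w - 3)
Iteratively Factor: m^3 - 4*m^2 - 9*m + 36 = (m + 3)*(m^2 - 7*m + 12) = (m - 3)*(m + 3)*(m - 4)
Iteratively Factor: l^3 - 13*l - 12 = (l + 1)*(l^2 - l - 12) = (l - 4)*(l + 1)*(l + 3)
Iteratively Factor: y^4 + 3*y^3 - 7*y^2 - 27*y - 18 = (y + 1)*(y^3 + 2*y^2 - 9*y - 18) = (y - 3)*(y + 1)*(y^2 + 5*y + 6) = (y - 3)*(y + 1)*(y + 3)*(y + 2)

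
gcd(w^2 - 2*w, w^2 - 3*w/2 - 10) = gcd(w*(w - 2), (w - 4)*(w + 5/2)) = 1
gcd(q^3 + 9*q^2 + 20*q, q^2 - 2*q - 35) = q + 5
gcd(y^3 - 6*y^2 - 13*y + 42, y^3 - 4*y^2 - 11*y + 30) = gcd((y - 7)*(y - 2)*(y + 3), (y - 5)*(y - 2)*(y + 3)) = y^2 + y - 6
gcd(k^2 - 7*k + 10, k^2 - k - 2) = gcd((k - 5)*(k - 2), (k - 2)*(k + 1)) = k - 2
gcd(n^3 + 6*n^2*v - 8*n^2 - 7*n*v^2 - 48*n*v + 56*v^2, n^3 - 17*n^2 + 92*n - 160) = n - 8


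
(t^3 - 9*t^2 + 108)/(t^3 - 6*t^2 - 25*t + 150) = (t^2 - 3*t - 18)/(t^2 - 25)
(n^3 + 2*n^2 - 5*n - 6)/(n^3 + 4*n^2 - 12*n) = (n^2 + 4*n + 3)/(n*(n + 6))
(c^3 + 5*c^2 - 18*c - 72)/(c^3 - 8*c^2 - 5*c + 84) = (c + 6)/(c - 7)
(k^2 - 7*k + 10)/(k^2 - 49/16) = 16*(k^2 - 7*k + 10)/(16*k^2 - 49)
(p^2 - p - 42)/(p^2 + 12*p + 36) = (p - 7)/(p + 6)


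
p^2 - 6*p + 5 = (p - 5)*(p - 1)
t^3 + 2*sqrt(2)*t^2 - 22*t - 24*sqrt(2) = (t - 3*sqrt(2))*(t + sqrt(2))*(t + 4*sqrt(2))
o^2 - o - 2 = (o - 2)*(o + 1)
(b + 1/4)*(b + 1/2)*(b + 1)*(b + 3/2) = b^4 + 13*b^3/4 + 7*b^2/2 + 23*b/16 + 3/16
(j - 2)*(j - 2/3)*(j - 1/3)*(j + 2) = j^4 - j^3 - 34*j^2/9 + 4*j - 8/9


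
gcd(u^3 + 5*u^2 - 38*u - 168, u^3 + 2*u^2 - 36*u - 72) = u - 6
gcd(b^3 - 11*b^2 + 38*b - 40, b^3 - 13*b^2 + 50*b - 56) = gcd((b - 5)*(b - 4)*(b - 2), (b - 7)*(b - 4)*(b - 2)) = b^2 - 6*b + 8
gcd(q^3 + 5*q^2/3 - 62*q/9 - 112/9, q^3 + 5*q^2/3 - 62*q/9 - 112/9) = q^3 + 5*q^2/3 - 62*q/9 - 112/9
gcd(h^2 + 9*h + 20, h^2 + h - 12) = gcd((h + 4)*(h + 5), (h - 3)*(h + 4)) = h + 4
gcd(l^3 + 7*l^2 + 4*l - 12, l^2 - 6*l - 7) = 1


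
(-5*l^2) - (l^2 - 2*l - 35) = -6*l^2 + 2*l + 35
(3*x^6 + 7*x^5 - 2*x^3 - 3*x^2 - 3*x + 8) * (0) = 0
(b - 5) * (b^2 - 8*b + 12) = b^3 - 13*b^2 + 52*b - 60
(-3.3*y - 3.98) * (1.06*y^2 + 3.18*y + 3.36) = -3.498*y^3 - 14.7128*y^2 - 23.7444*y - 13.3728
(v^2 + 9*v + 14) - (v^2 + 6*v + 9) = 3*v + 5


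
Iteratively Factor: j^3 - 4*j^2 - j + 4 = (j - 4)*(j^2 - 1) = (j - 4)*(j - 1)*(j + 1)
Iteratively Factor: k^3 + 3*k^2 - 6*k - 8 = (k - 2)*(k^2 + 5*k + 4) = (k - 2)*(k + 4)*(k + 1)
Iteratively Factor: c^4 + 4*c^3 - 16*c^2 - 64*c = (c + 4)*(c^3 - 16*c) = (c + 4)^2*(c^2 - 4*c) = (c - 4)*(c + 4)^2*(c)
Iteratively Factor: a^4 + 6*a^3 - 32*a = (a - 2)*(a^3 + 8*a^2 + 16*a) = a*(a - 2)*(a^2 + 8*a + 16) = a*(a - 2)*(a + 4)*(a + 4)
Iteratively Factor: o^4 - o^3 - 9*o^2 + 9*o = (o - 3)*(o^3 + 2*o^2 - 3*o) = (o - 3)*(o - 1)*(o^2 + 3*o) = (o - 3)*(o - 1)*(o + 3)*(o)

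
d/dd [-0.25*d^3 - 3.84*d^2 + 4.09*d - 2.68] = -0.75*d^2 - 7.68*d + 4.09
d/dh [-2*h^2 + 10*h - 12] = 10 - 4*h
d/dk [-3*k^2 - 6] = -6*k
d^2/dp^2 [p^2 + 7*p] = 2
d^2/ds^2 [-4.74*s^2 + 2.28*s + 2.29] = -9.48000000000000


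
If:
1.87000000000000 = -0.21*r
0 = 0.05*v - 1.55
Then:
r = -8.90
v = 31.00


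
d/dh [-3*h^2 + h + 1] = 1 - 6*h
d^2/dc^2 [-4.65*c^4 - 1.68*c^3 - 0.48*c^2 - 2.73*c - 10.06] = -55.8*c^2 - 10.08*c - 0.96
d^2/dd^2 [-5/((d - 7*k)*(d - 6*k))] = 10*(-(d - 7*k)^2 - (d - 7*k)*(d - 6*k) - (d - 6*k)^2)/((d - 7*k)^3*(d - 6*k)^3)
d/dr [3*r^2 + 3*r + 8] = 6*r + 3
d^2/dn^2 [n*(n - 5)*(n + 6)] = 6*n + 2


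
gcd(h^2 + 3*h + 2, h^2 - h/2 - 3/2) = h + 1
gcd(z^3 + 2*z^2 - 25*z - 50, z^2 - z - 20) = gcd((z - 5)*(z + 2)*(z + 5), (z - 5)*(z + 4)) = z - 5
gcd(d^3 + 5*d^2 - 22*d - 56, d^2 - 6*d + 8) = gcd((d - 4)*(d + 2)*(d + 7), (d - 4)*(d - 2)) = d - 4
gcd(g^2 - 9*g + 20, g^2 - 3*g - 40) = 1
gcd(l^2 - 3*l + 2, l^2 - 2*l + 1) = l - 1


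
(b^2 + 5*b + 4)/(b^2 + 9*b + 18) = (b^2 + 5*b + 4)/(b^2 + 9*b + 18)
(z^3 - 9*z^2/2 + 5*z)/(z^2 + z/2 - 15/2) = z*(z - 2)/(z + 3)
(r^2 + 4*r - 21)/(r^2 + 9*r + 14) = (r - 3)/(r + 2)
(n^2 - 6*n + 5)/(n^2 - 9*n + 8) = (n - 5)/(n - 8)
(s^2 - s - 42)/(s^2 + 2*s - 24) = (s - 7)/(s - 4)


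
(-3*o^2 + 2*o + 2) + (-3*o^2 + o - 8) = -6*o^2 + 3*o - 6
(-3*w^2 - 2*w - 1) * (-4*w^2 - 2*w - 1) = 12*w^4 + 14*w^3 + 11*w^2 + 4*w + 1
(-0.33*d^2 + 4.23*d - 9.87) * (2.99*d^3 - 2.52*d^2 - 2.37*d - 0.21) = -0.9867*d^5 + 13.4793*d^4 - 39.3888*d^3 + 14.9166*d^2 + 22.5036*d + 2.0727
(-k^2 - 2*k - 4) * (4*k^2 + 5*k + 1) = -4*k^4 - 13*k^3 - 27*k^2 - 22*k - 4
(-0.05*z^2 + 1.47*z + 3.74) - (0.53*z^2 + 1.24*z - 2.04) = -0.58*z^2 + 0.23*z + 5.78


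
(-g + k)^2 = g^2 - 2*g*k + k^2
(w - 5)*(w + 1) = w^2 - 4*w - 5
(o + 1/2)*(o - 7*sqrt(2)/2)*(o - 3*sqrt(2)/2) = o^3 - 5*sqrt(2)*o^2 + o^2/2 - 5*sqrt(2)*o/2 + 21*o/2 + 21/4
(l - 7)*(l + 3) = l^2 - 4*l - 21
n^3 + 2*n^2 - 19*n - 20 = (n - 4)*(n + 1)*(n + 5)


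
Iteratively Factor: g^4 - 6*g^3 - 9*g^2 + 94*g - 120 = (g - 2)*(g^3 - 4*g^2 - 17*g + 60) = (g - 3)*(g - 2)*(g^2 - g - 20) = (g - 5)*(g - 3)*(g - 2)*(g + 4)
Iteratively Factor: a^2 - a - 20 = (a - 5)*(a + 4)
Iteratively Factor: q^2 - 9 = (q + 3)*(q - 3)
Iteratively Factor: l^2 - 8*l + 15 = (l - 3)*(l - 5)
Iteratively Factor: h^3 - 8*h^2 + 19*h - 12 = (h - 1)*(h^2 - 7*h + 12) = (h - 3)*(h - 1)*(h - 4)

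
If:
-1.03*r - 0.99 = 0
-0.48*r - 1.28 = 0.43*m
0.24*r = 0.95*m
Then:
No Solution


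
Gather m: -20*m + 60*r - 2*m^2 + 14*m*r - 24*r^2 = -2*m^2 + m*(14*r - 20) - 24*r^2 + 60*r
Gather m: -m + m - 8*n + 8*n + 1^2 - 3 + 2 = 0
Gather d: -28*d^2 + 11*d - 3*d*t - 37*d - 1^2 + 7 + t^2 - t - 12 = -28*d^2 + d*(-3*t - 26) + t^2 - t - 6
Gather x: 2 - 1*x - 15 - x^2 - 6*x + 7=-x^2 - 7*x - 6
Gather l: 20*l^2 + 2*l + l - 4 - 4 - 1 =20*l^2 + 3*l - 9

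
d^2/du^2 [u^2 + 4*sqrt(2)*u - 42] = 2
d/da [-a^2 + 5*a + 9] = 5 - 2*a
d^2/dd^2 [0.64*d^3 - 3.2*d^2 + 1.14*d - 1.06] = 3.84*d - 6.4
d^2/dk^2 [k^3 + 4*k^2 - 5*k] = 6*k + 8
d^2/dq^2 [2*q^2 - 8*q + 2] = 4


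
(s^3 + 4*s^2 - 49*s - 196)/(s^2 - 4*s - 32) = (s^2 - 49)/(s - 8)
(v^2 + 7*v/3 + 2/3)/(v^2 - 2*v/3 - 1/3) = (v + 2)/(v - 1)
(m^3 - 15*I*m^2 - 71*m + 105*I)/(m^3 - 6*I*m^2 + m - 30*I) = (m - 7*I)/(m + 2*I)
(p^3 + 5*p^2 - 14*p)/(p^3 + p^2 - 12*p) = (p^2 + 5*p - 14)/(p^2 + p - 12)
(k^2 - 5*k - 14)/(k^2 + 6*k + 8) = (k - 7)/(k + 4)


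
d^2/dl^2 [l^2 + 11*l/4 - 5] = 2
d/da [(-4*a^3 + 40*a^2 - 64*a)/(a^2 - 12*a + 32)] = 4*(-a^2 + 8*a - 8)/(a^2 - 8*a + 16)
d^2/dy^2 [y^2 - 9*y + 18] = 2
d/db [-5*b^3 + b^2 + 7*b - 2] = -15*b^2 + 2*b + 7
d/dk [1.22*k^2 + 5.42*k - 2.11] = 2.44*k + 5.42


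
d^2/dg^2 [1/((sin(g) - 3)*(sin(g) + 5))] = (-4*sin(g)^4 - 6*sin(g)^3 - 58*sin(g)^2 - 18*sin(g) + 38)/((sin(g) - 3)^3*(sin(g) + 5)^3)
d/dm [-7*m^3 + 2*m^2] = m*(4 - 21*m)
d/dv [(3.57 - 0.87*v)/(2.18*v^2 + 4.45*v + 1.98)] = (1.8966*v^2 - 15.5652*v - 17.6091)/(4.7524*v^4 + 19.402*v^3 + 28.4353*v^2 + 17.622*v + 3.9204)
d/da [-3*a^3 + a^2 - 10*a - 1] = -9*a^2 + 2*a - 10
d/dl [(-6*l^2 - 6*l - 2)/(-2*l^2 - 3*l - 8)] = 2*(3*l^2 + 44*l + 21)/(4*l^4 + 12*l^3 + 41*l^2 + 48*l + 64)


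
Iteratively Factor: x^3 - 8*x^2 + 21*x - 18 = (x - 3)*(x^2 - 5*x + 6) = (x - 3)^2*(x - 2)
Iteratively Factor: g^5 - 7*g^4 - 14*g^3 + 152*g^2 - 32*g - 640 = (g + 4)*(g^4 - 11*g^3 + 30*g^2 + 32*g - 160) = (g - 5)*(g + 4)*(g^3 - 6*g^2 + 32) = (g - 5)*(g - 4)*(g + 4)*(g^2 - 2*g - 8) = (g - 5)*(g - 4)*(g + 2)*(g + 4)*(g - 4)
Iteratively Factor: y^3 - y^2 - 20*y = (y + 4)*(y^2 - 5*y) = (y - 5)*(y + 4)*(y)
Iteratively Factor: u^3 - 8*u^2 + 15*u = (u - 3)*(u^2 - 5*u) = (u - 5)*(u - 3)*(u)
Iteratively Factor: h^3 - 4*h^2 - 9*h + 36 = (h - 4)*(h^2 - 9) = (h - 4)*(h + 3)*(h - 3)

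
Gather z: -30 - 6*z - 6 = -6*z - 36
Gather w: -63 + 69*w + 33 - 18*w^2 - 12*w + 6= -18*w^2 + 57*w - 24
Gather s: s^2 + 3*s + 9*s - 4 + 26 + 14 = s^2 + 12*s + 36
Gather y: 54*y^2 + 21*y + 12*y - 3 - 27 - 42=54*y^2 + 33*y - 72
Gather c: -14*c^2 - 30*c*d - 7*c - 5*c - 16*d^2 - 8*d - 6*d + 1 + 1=-14*c^2 + c*(-30*d - 12) - 16*d^2 - 14*d + 2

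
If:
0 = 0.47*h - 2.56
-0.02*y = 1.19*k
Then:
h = 5.45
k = -0.0168067226890756*y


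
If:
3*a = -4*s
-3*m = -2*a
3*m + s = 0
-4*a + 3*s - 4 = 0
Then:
No Solution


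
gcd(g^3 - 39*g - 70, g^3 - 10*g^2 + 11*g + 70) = g^2 - 5*g - 14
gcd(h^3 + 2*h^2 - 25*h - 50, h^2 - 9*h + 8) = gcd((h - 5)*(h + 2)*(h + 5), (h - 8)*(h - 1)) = 1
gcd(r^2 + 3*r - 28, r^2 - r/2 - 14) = r - 4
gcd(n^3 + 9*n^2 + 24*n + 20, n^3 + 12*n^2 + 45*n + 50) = n^2 + 7*n + 10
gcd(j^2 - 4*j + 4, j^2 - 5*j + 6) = j - 2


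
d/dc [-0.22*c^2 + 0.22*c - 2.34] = 0.22 - 0.44*c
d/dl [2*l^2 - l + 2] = 4*l - 1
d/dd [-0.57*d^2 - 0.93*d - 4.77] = -1.14*d - 0.93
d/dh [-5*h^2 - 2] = -10*h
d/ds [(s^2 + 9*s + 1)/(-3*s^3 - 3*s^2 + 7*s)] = (3*s^4 + 54*s^3 + 43*s^2 + 6*s - 7)/(s^2*(9*s^4 + 18*s^3 - 33*s^2 - 42*s + 49))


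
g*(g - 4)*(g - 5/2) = g^3 - 13*g^2/2 + 10*g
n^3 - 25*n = n*(n - 5)*(n + 5)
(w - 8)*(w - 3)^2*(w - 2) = w^4 - 16*w^3 + 85*w^2 - 186*w + 144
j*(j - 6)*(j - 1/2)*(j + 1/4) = j^4 - 25*j^3/4 + 11*j^2/8 + 3*j/4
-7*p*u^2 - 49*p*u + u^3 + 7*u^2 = u*(-7*p + u)*(u + 7)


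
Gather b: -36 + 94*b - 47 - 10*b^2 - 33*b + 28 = -10*b^2 + 61*b - 55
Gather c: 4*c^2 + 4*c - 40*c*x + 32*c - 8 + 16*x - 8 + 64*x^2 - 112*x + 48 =4*c^2 + c*(36 - 40*x) + 64*x^2 - 96*x + 32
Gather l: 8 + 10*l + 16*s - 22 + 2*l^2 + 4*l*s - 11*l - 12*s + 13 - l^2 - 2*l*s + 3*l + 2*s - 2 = l^2 + l*(2*s + 2) + 6*s - 3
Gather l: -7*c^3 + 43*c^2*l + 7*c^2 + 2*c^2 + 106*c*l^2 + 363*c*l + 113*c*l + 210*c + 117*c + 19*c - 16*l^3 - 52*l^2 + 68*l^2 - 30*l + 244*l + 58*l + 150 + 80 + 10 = -7*c^3 + 9*c^2 + 346*c - 16*l^3 + l^2*(106*c + 16) + l*(43*c^2 + 476*c + 272) + 240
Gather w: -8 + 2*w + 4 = 2*w - 4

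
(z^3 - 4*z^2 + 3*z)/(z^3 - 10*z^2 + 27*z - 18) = z/(z - 6)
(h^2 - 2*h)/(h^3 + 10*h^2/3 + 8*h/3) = 3*(h - 2)/(3*h^2 + 10*h + 8)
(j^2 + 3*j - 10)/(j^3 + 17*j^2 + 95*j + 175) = (j - 2)/(j^2 + 12*j + 35)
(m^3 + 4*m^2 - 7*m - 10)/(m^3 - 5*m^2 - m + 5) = (m^2 + 3*m - 10)/(m^2 - 6*m + 5)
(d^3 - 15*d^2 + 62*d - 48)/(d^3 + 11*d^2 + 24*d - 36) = (d^2 - 14*d + 48)/(d^2 + 12*d + 36)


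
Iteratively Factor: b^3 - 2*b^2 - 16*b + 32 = (b + 4)*(b^2 - 6*b + 8) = (b - 4)*(b + 4)*(b - 2)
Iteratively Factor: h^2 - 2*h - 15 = (h + 3)*(h - 5)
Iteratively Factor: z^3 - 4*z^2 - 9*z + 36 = (z + 3)*(z^2 - 7*z + 12) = (z - 3)*(z + 3)*(z - 4)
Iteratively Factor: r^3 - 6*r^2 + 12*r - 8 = (r - 2)*(r^2 - 4*r + 4) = (r - 2)^2*(r - 2)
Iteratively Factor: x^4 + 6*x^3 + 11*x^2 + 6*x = (x)*(x^3 + 6*x^2 + 11*x + 6) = x*(x + 3)*(x^2 + 3*x + 2) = x*(x + 1)*(x + 3)*(x + 2)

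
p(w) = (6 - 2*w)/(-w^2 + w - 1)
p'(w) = (6 - 2*w)*(2*w - 1)/(-w^2 + w - 1)^2 - 2/(-w^2 + w - 1) = 2*(w^2 - w - (w - 3)*(2*w - 1) + 1)/(w^2 - w + 1)^2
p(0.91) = -4.55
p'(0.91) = 6.24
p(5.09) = 0.19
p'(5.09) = 0.01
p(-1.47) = -1.93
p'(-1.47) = -1.21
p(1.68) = -1.23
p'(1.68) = 2.29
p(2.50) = -0.21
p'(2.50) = 0.60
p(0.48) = -6.72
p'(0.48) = 2.31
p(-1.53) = -1.86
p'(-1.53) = -1.14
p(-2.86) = -0.97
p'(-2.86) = -0.38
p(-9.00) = -0.26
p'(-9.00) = -0.03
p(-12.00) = -0.19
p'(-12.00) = -0.02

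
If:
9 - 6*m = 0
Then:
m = 3/2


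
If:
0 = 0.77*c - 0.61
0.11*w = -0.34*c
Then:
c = 0.79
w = -2.45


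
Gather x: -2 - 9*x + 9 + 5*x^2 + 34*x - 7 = 5*x^2 + 25*x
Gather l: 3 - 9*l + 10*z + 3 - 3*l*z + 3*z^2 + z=l*(-3*z - 9) + 3*z^2 + 11*z + 6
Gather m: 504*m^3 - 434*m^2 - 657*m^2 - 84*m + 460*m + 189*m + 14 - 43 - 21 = 504*m^3 - 1091*m^2 + 565*m - 50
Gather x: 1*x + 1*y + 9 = x + y + 9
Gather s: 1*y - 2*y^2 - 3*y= -2*y^2 - 2*y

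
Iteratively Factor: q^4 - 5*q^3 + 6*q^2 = (q - 2)*(q^3 - 3*q^2) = (q - 3)*(q - 2)*(q^2) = q*(q - 3)*(q - 2)*(q)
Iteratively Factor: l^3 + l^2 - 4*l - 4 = (l + 1)*(l^2 - 4) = (l + 1)*(l + 2)*(l - 2)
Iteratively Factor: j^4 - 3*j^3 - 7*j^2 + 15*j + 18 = (j - 3)*(j^3 - 7*j - 6) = (j - 3)*(j + 2)*(j^2 - 2*j - 3) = (j - 3)*(j + 1)*(j + 2)*(j - 3)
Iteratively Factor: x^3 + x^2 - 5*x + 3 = (x + 3)*(x^2 - 2*x + 1) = (x - 1)*(x + 3)*(x - 1)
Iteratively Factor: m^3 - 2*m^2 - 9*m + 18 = (m - 3)*(m^2 + m - 6) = (m - 3)*(m - 2)*(m + 3)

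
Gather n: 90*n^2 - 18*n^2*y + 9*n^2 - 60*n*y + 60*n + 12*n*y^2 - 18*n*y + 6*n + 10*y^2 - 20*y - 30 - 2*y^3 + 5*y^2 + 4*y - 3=n^2*(99 - 18*y) + n*(12*y^2 - 78*y + 66) - 2*y^3 + 15*y^2 - 16*y - 33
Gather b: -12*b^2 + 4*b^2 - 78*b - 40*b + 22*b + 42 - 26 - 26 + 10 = -8*b^2 - 96*b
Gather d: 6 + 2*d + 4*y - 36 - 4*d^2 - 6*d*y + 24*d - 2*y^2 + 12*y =-4*d^2 + d*(26 - 6*y) - 2*y^2 + 16*y - 30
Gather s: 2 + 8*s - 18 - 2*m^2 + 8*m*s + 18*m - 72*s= -2*m^2 + 18*m + s*(8*m - 64) - 16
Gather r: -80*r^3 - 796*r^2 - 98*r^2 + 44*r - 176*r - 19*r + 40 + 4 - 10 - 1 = -80*r^3 - 894*r^2 - 151*r + 33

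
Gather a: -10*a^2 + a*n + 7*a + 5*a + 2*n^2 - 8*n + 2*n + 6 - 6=-10*a^2 + a*(n + 12) + 2*n^2 - 6*n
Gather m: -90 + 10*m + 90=10*m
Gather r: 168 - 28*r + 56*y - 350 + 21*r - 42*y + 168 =-7*r + 14*y - 14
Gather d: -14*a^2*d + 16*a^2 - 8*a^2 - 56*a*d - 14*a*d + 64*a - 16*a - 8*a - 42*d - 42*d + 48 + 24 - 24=8*a^2 + 40*a + d*(-14*a^2 - 70*a - 84) + 48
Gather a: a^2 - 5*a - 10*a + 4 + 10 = a^2 - 15*a + 14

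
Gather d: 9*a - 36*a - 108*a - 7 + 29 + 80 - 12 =90 - 135*a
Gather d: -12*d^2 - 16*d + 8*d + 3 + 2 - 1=-12*d^2 - 8*d + 4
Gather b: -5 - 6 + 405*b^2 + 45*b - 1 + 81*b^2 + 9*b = 486*b^2 + 54*b - 12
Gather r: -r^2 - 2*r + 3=-r^2 - 2*r + 3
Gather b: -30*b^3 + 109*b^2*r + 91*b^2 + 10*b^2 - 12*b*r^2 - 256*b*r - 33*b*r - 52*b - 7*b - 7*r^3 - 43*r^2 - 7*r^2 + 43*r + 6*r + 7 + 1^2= -30*b^3 + b^2*(109*r + 101) + b*(-12*r^2 - 289*r - 59) - 7*r^3 - 50*r^2 + 49*r + 8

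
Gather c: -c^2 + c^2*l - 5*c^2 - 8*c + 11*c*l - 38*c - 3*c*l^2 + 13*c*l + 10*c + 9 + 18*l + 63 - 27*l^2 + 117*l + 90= c^2*(l - 6) + c*(-3*l^2 + 24*l - 36) - 27*l^2 + 135*l + 162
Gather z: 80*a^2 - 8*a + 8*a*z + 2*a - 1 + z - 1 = 80*a^2 - 6*a + z*(8*a + 1) - 2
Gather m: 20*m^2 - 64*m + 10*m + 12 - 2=20*m^2 - 54*m + 10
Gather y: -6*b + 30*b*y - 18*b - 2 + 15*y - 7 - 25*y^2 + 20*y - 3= -24*b - 25*y^2 + y*(30*b + 35) - 12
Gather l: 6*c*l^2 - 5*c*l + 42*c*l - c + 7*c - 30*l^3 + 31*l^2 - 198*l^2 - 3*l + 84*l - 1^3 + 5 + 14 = 6*c - 30*l^3 + l^2*(6*c - 167) + l*(37*c + 81) + 18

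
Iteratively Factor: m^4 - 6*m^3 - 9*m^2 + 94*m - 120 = (m - 5)*(m^3 - m^2 - 14*m + 24) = (m - 5)*(m - 2)*(m^2 + m - 12) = (m - 5)*(m - 2)*(m + 4)*(m - 3)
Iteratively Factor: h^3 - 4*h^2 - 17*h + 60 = (h - 5)*(h^2 + h - 12) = (h - 5)*(h + 4)*(h - 3)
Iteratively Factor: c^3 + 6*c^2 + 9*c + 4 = (c + 1)*(c^2 + 5*c + 4) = (c + 1)^2*(c + 4)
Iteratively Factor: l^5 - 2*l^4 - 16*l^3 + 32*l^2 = (l)*(l^4 - 2*l^3 - 16*l^2 + 32*l) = l*(l - 4)*(l^3 + 2*l^2 - 8*l) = l*(l - 4)*(l + 4)*(l^2 - 2*l) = l*(l - 4)*(l - 2)*(l + 4)*(l)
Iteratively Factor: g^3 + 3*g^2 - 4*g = (g)*(g^2 + 3*g - 4) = g*(g - 1)*(g + 4)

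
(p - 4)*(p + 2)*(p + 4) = p^3 + 2*p^2 - 16*p - 32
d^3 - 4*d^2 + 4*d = d*(d - 2)^2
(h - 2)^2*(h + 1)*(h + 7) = h^4 + 4*h^3 - 21*h^2 + 4*h + 28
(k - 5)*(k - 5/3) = k^2 - 20*k/3 + 25/3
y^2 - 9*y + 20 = (y - 5)*(y - 4)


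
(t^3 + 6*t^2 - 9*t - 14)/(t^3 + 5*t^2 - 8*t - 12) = (t + 7)/(t + 6)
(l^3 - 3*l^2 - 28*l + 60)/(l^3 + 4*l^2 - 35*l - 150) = (l - 2)/(l + 5)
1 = 1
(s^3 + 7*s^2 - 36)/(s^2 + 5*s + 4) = (s^3 + 7*s^2 - 36)/(s^2 + 5*s + 4)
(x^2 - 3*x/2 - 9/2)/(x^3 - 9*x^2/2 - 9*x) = (x - 3)/(x*(x - 6))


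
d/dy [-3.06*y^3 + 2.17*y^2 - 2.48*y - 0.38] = -9.18*y^2 + 4.34*y - 2.48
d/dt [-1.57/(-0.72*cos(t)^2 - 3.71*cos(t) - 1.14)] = (2.2608*cos(t) + 5.8247)*sin(t)/(0.72*cos(t)^2 + 3.71*cos(t) + 1.14)^2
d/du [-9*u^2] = -18*u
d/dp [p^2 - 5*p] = 2*p - 5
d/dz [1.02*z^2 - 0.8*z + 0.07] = 2.04*z - 0.8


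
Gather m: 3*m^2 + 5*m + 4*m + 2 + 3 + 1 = 3*m^2 + 9*m + 6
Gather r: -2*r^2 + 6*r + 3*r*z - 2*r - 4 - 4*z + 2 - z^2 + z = -2*r^2 + r*(3*z + 4) - z^2 - 3*z - 2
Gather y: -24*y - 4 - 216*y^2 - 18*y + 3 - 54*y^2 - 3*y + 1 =-270*y^2 - 45*y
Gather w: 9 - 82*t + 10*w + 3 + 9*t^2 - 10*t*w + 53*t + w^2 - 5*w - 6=9*t^2 - 29*t + w^2 + w*(5 - 10*t) + 6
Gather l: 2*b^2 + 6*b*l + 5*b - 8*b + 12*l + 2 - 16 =2*b^2 - 3*b + l*(6*b + 12) - 14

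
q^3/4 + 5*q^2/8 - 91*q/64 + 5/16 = (q/4 + 1)*(q - 5/4)*(q - 1/4)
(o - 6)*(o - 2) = o^2 - 8*o + 12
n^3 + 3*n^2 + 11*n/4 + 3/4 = (n + 1/2)*(n + 1)*(n + 3/2)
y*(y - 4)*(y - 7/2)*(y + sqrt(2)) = y^4 - 15*y^3/2 + sqrt(2)*y^3 - 15*sqrt(2)*y^2/2 + 14*y^2 + 14*sqrt(2)*y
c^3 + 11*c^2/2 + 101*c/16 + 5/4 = (c + 1/4)*(c + 5/4)*(c + 4)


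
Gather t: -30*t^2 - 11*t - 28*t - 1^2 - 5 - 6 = -30*t^2 - 39*t - 12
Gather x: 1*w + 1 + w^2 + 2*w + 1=w^2 + 3*w + 2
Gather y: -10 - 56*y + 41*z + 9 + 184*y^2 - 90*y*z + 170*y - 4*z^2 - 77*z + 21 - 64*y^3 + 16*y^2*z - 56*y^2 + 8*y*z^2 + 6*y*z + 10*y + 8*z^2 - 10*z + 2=-64*y^3 + y^2*(16*z + 128) + y*(8*z^2 - 84*z + 124) + 4*z^2 - 46*z + 22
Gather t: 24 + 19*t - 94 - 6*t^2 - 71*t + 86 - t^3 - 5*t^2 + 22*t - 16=-t^3 - 11*t^2 - 30*t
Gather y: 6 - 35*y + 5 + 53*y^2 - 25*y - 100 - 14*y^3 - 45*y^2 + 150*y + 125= -14*y^3 + 8*y^2 + 90*y + 36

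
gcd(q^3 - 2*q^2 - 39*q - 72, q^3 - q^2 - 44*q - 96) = q^2 - 5*q - 24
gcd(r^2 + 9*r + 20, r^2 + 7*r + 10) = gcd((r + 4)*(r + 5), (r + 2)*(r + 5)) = r + 5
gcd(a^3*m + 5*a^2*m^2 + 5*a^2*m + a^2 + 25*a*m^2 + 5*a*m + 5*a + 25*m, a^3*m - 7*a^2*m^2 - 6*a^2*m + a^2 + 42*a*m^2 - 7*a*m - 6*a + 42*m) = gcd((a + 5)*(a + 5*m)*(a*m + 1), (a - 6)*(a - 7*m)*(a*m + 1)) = a*m + 1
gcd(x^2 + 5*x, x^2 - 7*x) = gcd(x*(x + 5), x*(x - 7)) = x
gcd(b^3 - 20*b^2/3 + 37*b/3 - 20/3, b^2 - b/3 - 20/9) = b - 5/3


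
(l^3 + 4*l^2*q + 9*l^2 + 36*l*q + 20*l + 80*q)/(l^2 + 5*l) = l + 4*q + 4 + 16*q/l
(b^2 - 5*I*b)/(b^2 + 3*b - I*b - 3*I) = b*(b - 5*I)/(b^2 + b*(3 - I) - 3*I)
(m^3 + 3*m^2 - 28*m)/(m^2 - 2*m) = (m^2 + 3*m - 28)/(m - 2)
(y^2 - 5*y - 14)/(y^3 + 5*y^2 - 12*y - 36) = (y - 7)/(y^2 + 3*y - 18)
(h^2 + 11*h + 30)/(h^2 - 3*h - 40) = (h + 6)/(h - 8)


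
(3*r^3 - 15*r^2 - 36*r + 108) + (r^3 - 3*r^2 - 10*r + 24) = 4*r^3 - 18*r^2 - 46*r + 132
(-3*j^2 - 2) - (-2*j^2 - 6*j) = -j^2 + 6*j - 2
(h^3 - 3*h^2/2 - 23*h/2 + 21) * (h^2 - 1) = h^5 - 3*h^4/2 - 25*h^3/2 + 45*h^2/2 + 23*h/2 - 21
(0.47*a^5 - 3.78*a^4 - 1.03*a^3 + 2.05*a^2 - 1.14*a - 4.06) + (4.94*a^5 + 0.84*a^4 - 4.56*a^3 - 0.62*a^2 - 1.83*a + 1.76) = 5.41*a^5 - 2.94*a^4 - 5.59*a^3 + 1.43*a^2 - 2.97*a - 2.3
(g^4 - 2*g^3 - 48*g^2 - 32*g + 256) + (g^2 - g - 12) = g^4 - 2*g^3 - 47*g^2 - 33*g + 244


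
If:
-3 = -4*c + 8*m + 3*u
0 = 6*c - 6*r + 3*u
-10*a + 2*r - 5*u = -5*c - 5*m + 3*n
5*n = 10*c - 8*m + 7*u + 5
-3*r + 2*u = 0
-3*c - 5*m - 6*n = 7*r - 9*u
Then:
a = 1881/4745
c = -309/1898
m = -171/1898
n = -521/949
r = -618/949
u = -927/949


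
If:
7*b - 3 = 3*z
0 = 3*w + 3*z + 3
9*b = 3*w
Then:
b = 0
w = 0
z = -1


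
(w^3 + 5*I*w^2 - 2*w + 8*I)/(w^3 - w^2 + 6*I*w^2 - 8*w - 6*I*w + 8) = (w - I)/(w - 1)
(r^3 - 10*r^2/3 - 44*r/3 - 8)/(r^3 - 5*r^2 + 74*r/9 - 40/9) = 3*(3*r^3 - 10*r^2 - 44*r - 24)/(9*r^3 - 45*r^2 + 74*r - 40)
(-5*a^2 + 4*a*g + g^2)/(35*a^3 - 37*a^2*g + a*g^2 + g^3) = (-5*a - g)/(35*a^2 - 2*a*g - g^2)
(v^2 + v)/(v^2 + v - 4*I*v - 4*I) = v/(v - 4*I)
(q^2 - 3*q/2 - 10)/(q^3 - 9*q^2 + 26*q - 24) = (q + 5/2)/(q^2 - 5*q + 6)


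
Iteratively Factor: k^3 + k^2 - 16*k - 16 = (k + 4)*(k^2 - 3*k - 4) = (k + 1)*(k + 4)*(k - 4)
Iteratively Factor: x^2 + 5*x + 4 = (x + 4)*(x + 1)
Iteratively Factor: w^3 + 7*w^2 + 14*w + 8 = (w + 2)*(w^2 + 5*w + 4) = (w + 1)*(w + 2)*(w + 4)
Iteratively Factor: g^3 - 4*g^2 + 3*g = (g)*(g^2 - 4*g + 3) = g*(g - 1)*(g - 3)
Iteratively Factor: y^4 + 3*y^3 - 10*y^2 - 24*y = (y - 3)*(y^3 + 6*y^2 + 8*y) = (y - 3)*(y + 4)*(y^2 + 2*y) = (y - 3)*(y + 2)*(y + 4)*(y)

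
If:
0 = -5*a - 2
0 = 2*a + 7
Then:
No Solution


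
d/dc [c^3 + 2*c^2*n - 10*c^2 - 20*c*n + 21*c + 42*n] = 3*c^2 + 4*c*n - 20*c - 20*n + 21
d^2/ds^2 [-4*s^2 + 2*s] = -8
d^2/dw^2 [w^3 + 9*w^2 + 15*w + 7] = 6*w + 18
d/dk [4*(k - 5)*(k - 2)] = 8*k - 28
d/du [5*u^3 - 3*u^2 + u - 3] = 15*u^2 - 6*u + 1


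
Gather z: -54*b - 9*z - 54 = -54*b - 9*z - 54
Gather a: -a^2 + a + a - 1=-a^2 + 2*a - 1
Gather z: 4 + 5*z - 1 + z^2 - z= z^2 + 4*z + 3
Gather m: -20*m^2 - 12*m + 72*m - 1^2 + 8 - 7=-20*m^2 + 60*m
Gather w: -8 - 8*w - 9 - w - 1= -9*w - 18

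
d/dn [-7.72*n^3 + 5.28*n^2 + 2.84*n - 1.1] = -23.16*n^2 + 10.56*n + 2.84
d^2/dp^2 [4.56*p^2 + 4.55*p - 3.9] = 9.12000000000000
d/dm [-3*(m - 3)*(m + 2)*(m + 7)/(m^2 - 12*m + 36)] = 3*(-m^3 + 18*m^2 + 59*m - 162)/(m^3 - 18*m^2 + 108*m - 216)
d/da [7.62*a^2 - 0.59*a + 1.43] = 15.24*a - 0.59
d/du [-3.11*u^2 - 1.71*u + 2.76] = -6.22*u - 1.71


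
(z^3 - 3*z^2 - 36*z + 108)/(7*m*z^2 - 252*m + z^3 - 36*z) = (z - 3)/(7*m + z)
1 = 1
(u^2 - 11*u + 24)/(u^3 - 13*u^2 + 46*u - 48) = 1/(u - 2)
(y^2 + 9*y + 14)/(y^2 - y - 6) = (y + 7)/(y - 3)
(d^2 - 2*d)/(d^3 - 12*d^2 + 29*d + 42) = d*(d - 2)/(d^3 - 12*d^2 + 29*d + 42)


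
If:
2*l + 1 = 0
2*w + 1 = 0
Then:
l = -1/2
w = -1/2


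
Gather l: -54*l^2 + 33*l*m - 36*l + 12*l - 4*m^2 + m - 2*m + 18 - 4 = -54*l^2 + l*(33*m - 24) - 4*m^2 - m + 14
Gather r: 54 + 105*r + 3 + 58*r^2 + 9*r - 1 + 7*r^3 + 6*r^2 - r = 7*r^3 + 64*r^2 + 113*r + 56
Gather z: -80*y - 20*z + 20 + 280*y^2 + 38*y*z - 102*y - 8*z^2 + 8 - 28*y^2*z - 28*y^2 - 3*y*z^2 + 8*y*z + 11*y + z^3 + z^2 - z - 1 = 252*y^2 - 171*y + z^3 + z^2*(-3*y - 7) + z*(-28*y^2 + 46*y - 21) + 27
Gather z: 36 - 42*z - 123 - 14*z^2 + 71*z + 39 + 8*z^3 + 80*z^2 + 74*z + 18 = 8*z^3 + 66*z^2 + 103*z - 30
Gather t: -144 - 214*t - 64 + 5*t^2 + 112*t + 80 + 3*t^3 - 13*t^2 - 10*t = 3*t^3 - 8*t^2 - 112*t - 128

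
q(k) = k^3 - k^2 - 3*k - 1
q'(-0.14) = -2.66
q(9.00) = 620.00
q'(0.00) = -3.00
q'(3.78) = 32.31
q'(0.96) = -2.16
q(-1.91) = -5.89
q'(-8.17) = 213.59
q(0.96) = -3.92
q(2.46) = 0.46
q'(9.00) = 222.00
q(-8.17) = -588.58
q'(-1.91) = 11.76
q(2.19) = -1.86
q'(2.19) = 7.01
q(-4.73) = -115.01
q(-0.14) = -0.60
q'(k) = 3*k^2 - 2*k - 3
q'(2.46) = 10.23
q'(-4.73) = 73.58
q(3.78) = 27.38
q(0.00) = -1.00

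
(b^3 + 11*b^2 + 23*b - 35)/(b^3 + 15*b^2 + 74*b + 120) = (b^2 + 6*b - 7)/(b^2 + 10*b + 24)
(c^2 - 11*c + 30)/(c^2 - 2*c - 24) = (c - 5)/(c + 4)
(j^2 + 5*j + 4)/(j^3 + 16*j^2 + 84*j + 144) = (j + 1)/(j^2 + 12*j + 36)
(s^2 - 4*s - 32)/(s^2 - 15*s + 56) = (s + 4)/(s - 7)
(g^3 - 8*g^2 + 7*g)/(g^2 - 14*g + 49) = g*(g - 1)/(g - 7)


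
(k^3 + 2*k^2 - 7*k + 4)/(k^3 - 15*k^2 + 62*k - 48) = (k^2 + 3*k - 4)/(k^2 - 14*k + 48)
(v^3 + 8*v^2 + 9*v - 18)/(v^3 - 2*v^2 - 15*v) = (v^2 + 5*v - 6)/(v*(v - 5))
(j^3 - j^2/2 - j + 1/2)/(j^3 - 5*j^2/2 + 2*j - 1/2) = (j + 1)/(j - 1)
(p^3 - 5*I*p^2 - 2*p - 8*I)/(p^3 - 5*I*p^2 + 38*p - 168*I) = (p^2 - I*p + 2)/(p^2 - I*p + 42)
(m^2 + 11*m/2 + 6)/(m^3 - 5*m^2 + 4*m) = (m^2 + 11*m/2 + 6)/(m*(m^2 - 5*m + 4))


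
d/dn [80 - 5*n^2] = -10*n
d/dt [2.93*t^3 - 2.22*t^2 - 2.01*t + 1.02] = 8.79*t^2 - 4.44*t - 2.01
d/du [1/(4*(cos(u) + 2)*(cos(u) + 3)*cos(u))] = (3*sin(u) + 6*sin(u)/cos(u)^2 + 10*tan(u))/(4*(cos(u) + 2)^2*(cos(u) + 3)^2)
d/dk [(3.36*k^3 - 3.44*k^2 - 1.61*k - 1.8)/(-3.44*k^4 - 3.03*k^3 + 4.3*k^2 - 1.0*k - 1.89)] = (11.5584*k^6 - 23.6672*k^5 - 12.5904*k^4 - 41.2446*k^3 - 25.0502*k^2 + 28.4832*k + 1.2429)/(11.8336*k^8 + 20.8464*k^7 - 20.4031*k^6 - 19.178*k^5 + 37.5532*k^4 + 2.8534*k^3 - 15.254*k^2 + 3.78*k + 3.5721)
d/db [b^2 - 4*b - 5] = 2*b - 4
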